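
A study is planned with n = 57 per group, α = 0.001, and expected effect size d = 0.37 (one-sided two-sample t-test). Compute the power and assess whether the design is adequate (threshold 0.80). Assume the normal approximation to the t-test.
Power ≈ 0.13; the study is underpowered (power < 0.80)

Power calculation (two-sample t-test, normal approximation):
z_β = d · √(n/2) - z_α
z_β = 0.37 · √(57/2) - 3.090
z_β = 0.37 · 5.339 - 3.090
z_β = -1.115

Power = Φ(z_β) = Φ(-1.115) ≈ 0.132

Effect size d = 0.37 is small by Cohen's convention (0.2/0.5/0.8).

Threshold: power ≥ 0.80 is conventionally adequate.
Power ≈ 0.13 → the study is underpowered (power < 0.80).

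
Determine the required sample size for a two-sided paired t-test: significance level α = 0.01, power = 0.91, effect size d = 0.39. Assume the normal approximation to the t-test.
n = 101 pairs

Sample size formula (paired t-test, normal approximation):
n = ((z_{α/2} + z_β) / d)²

z_{α/2} = 2.576 (for α = 0.01, two-sided)
z_β = 1.341 (for power = 0.91)
d = 0.39

n = ((2.576 + 1.341) / 0.39)²
n = (10.044)²
n ≈ 100.88
Round up to the next whole number: n = 101 pairs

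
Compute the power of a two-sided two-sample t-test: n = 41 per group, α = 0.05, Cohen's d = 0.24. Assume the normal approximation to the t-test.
Power ≈ 0.19

Power calculation (two-sample t-test, normal approximation):
z_β = d · √(n/2) - z_{α/2}
z_β = 0.24 · √(41/2) - 1.960
z_β = 0.24 · 4.528 - 1.960
z_β = -0.873

Power = Φ(z_β) = Φ(-0.873) ≈ 0.191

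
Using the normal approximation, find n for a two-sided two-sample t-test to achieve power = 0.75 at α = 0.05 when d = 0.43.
n = 76 per group

Sample size formula (two-sample t-test, normal approximation):
n = 2 · ((z_{α/2} + z_β) / d)²

z_{α/2} = 1.960 (for α = 0.05, two-sided)
z_β = 0.674 (for power = 0.75)
d = 0.43

n = 2 · ((1.960 + 0.674) / 0.43)²
n = 2 · (6.126)²
n ≈ 75.06
Round up to the next whole number: n = 76 per group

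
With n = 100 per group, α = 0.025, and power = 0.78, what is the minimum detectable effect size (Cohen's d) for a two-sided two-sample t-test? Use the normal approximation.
d ≈ 0.43

Minimum detectable effect (two-sample t-test, normal approximation):
d = (z_{α/2} + z_β) / √(n/2)
d = (2.241 + 0.772) / √(100/2)
d = 3.014 / 7.071
d ≈ 0.43

By Cohen's convention (0.2 small / 0.5 medium / 0.8 large): small effect.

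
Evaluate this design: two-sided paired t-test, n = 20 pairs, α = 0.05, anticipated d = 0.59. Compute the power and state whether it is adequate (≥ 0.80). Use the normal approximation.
Power ≈ 0.75; the study is underpowered (power < 0.80)

Power calculation (paired t-test, normal approximation):
z_β = d · √n - z_{α/2}
z_β = 0.59 · √20 - 1.960
z_β = 0.59 · 4.472 - 1.960
z_β = 0.679

Power = Φ(z_β) = Φ(0.679) ≈ 0.751

Effect size d = 0.59 is medium by Cohen's convention (0.2/0.5/0.8).

Threshold: power ≥ 0.80 is conventionally adequate.
Power ≈ 0.75 → the study is underpowered (power < 0.80).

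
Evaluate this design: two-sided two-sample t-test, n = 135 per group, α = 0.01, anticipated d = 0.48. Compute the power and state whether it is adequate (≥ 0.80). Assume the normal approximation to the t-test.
Power ≈ 0.91; the study is adequately powered (power ≥ 0.80)

Power calculation (two-sample t-test, normal approximation):
z_β = d · √(n/2) - z_{α/2}
z_β = 0.48 · √(135/2) - 2.576
z_β = 0.48 · 8.216 - 2.576
z_β = 1.368

Power = Φ(z_β) = Φ(1.368) ≈ 0.914

Effect size d = 0.48 is small by Cohen's convention (0.2/0.5/0.8).

Threshold: power ≥ 0.80 is conventionally adequate.
Power ≈ 0.91 → the study is adequately powered (power ≥ 0.80).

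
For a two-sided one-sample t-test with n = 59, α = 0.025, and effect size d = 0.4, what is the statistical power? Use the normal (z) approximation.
Power ≈ 0.80

Power calculation (one-sample t-test, normal approximation):
z_β = d · √n - z_{α/2}
z_β = 0.4 · √59 - 2.241
z_β = 0.4 · 7.681 - 2.241
z_β = 0.831

Power = Φ(z_β) = Φ(0.831) ≈ 0.797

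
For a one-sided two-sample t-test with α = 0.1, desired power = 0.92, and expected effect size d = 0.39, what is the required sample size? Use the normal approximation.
n = 95 per group

Sample size formula (two-sample t-test, normal approximation):
n = 2 · ((z_α + z_β) / d)²

z_α = 1.282 (for α = 0.1, one-sided)
z_β = 1.405 (for power = 0.92)
d = 0.39

n = 2 · ((1.282 + 1.405) / 0.39)²
n = 2 · (6.890)²
n ≈ 94.94
Round up to the next whole number: n = 95 per group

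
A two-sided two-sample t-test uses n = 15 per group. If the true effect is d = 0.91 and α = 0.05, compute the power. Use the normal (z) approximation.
Power ≈ 0.70

Power calculation (two-sample t-test, normal approximation):
z_β = d · √(n/2) - z_{α/2}
z_β = 0.91 · √(15/2) - 1.960
z_β = 0.91 · 2.739 - 1.960
z_β = 0.532

Power = Φ(z_β) = Φ(0.532) ≈ 0.703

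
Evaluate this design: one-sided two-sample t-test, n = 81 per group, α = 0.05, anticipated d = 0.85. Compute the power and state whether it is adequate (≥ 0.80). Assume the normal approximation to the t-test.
Power ≈ 1.00; the study is adequately powered (power ≥ 0.80)

Power calculation (two-sample t-test, normal approximation):
z_β = d · √(n/2) - z_α
z_β = 0.85 · √(81/2) - 1.645
z_β = 0.85 · 6.364 - 1.645
z_β = 3.765

Power = Φ(z_β) = Φ(3.765) ≈ 1.000

Effect size d = 0.85 is large by Cohen's convention (0.2/0.5/0.8).

Threshold: power ≥ 0.80 is conventionally adequate.
Power ≈ 1.00 → the study is adequately powered (power ≥ 0.80).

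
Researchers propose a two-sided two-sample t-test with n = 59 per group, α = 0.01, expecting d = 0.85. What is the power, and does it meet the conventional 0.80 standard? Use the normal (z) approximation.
Power ≈ 0.98; the study is adequately powered (power ≥ 0.80)

Power calculation (two-sample t-test, normal approximation):
z_β = d · √(n/2) - z_{α/2}
z_β = 0.85 · √(59/2) - 2.576
z_β = 0.85 · 5.431 - 2.576
z_β = 2.041

Power = Φ(z_β) = Φ(2.041) ≈ 0.979

Effect size d = 0.85 is large by Cohen's convention (0.2/0.5/0.8).

Threshold: power ≥ 0.80 is conventionally adequate.
Power ≈ 0.98 → the study is adequately powered (power ≥ 0.80).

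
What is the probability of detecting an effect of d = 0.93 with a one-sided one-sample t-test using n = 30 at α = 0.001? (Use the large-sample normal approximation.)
Power ≈ 0.98

Power calculation (one-sample t-test, normal approximation):
z_β = d · √n - z_α
z_β = 0.93 · √30 - 3.090
z_β = 0.93 · 5.477 - 3.090
z_β = 2.004

Power = Φ(z_β) = Φ(2.004) ≈ 0.977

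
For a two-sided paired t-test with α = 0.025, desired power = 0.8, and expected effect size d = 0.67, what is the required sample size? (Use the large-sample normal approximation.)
n = 22 pairs

Sample size formula (paired t-test, normal approximation):
n = ((z_{α/2} + z_β) / d)²

z_{α/2} = 2.241 (for α = 0.025, two-sided)
z_β = 0.842 (for power = 0.8)
d = 0.67

n = ((2.241 + 0.842) / 0.67)²
n = (4.601)²
n ≈ 21.17
Round up to the next whole number: n = 22 pairs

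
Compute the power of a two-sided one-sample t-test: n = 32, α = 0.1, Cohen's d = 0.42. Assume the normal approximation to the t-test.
Power ≈ 0.77

Power calculation (one-sample t-test, normal approximation):
z_β = d · √n - z_{α/2}
z_β = 0.42 · √32 - 1.645
z_β = 0.42 · 5.657 - 1.645
z_β = 0.731

Power = Φ(z_β) = Φ(0.731) ≈ 0.768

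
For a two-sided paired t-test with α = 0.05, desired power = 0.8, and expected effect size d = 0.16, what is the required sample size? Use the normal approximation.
n = 307 pairs

Sample size formula (paired t-test, normal approximation):
n = ((z_{α/2} + z_β) / d)²

z_{α/2} = 1.960 (for α = 0.05, two-sided)
z_β = 0.842 (for power = 0.8)
d = 0.16

n = ((1.960 + 0.842) / 0.16)²
n = (17.513)²
n ≈ 306.71
Round up to the next whole number: n = 307 pairs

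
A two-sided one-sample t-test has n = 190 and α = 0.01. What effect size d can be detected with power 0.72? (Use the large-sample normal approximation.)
d ≈ 0.23

Minimum detectable effect (one-sample t-test, normal approximation):
d = (z_{α/2} + z_β) / √n
d = (2.576 + 0.583) / √190
d = 3.159 / 13.784
d ≈ 0.23

By Cohen's convention (0.2 small / 0.5 medium / 0.8 large): small effect.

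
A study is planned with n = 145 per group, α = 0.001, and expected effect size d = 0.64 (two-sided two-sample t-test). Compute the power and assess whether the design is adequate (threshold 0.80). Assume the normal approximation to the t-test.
Power ≈ 0.98; the study is adequately powered (power ≥ 0.80)

Power calculation (two-sample t-test, normal approximation):
z_β = d · √(n/2) - z_{α/2}
z_β = 0.64 · √(145/2) - 3.291
z_β = 0.64 · 8.515 - 3.291
z_β = 2.159

Power = Φ(z_β) = Φ(2.159) ≈ 0.985

Effect size d = 0.64 is medium by Cohen's convention (0.2/0.5/0.8).

Threshold: power ≥ 0.80 is conventionally adequate.
Power ≈ 0.98 → the study is adequately powered (power ≥ 0.80).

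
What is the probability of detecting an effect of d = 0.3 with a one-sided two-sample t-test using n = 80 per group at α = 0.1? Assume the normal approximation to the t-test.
Power ≈ 0.73

Power calculation (two-sample t-test, normal approximation):
z_β = d · √(n/2) - z_α
z_β = 0.3 · √(80/2) - 1.282
z_β = 0.3 · 6.325 - 1.282
z_β = 0.616

Power = Φ(z_β) = Φ(0.616) ≈ 0.731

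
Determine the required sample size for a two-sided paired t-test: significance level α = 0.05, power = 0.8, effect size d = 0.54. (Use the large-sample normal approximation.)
n = 27 pairs

Sample size formula (paired t-test, normal approximation):
n = ((z_{α/2} + z_β) / d)²

z_{α/2} = 1.960 (for α = 0.05, two-sided)
z_β = 0.842 (for power = 0.8)
d = 0.54

n = ((1.960 + 0.842) / 0.54)²
n = (5.189)²
n ≈ 26.93
Round up to the next whole number: n = 27 pairs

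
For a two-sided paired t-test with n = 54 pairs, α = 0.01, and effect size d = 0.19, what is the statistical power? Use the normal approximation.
Power ≈ 0.12

Power calculation (paired t-test, normal approximation):
z_β = d · √n - z_{α/2}
z_β = 0.19 · √54 - 2.576
z_β = 0.19 · 7.348 - 2.576
z_β = -1.180

Power = Φ(z_β) = Φ(-1.180) ≈ 0.119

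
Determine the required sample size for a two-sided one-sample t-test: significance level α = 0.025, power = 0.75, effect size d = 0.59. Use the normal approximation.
n = 25

Sample size formula (one-sample t-test, normal approximation):
n = ((z_{α/2} + z_β) / d)²

z_{α/2} = 2.241 (for α = 0.025, two-sided)
z_β = 0.674 (for power = 0.75)
d = 0.59

n = ((2.241 + 0.674) / 0.59)²
n = (4.941)²
n ≈ 24.41
Round up to the next whole number: n = 25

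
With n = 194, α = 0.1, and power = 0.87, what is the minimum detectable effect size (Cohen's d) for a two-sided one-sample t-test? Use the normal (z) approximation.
d ≈ 0.20

Minimum detectable effect (one-sample t-test, normal approximation):
d = (z_{α/2} + z_β) / √n
d = (1.645 + 1.126) / √194
d = 2.771 / 13.928
d ≈ 0.20

By Cohen's convention (0.2 small / 0.5 medium / 0.8 large): small effect.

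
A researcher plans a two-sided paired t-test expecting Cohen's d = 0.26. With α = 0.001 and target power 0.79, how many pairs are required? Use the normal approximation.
n = 249 pairs

Sample size formula (paired t-test, normal approximation):
n = ((z_{α/2} + z_β) / d)²

z_{α/2} = 3.291 (for α = 0.001, two-sided)
z_β = 0.806 (for power = 0.79)
d = 0.26

n = ((3.291 + 0.806) / 0.26)²
n = (15.758)²
n ≈ 248.31
Round up to the next whole number: n = 249 pairs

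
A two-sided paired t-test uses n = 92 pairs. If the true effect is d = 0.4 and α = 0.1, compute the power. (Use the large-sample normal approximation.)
Power ≈ 0.99

Power calculation (paired t-test, normal approximation):
z_β = d · √n - z_{α/2}
z_β = 0.4 · √92 - 1.645
z_β = 0.4 · 9.592 - 1.645
z_β = 2.192

Power = Φ(z_β) = Φ(2.192) ≈ 0.986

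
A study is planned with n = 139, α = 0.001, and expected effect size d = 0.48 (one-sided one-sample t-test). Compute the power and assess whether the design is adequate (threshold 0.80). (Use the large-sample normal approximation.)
Power ≈ 0.99; the study is adequately powered (power ≥ 0.80)

Power calculation (one-sample t-test, normal approximation):
z_β = d · √n - z_α
z_β = 0.48 · √139 - 3.090
z_β = 0.48 · 11.790 - 3.090
z_β = 2.569

Power = Φ(z_β) = Φ(2.569) ≈ 0.995

Effect size d = 0.48 is small by Cohen's convention (0.2/0.5/0.8).

Threshold: power ≥ 0.80 is conventionally adequate.
Power ≈ 0.99 → the study is adequately powered (power ≥ 0.80).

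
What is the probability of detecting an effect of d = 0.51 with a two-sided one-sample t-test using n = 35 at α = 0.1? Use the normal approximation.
Power ≈ 0.92

Power calculation (one-sample t-test, normal approximation):
z_β = d · √n - z_{α/2}
z_β = 0.51 · √35 - 1.645
z_β = 0.51 · 5.916 - 1.645
z_β = 1.372

Power = Φ(z_β) = Φ(1.372) ≈ 0.915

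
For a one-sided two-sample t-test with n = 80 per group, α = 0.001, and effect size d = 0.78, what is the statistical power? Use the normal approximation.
Power ≈ 0.97

Power calculation (two-sample t-test, normal approximation):
z_β = d · √(n/2) - z_α
z_β = 0.78 · √(80/2) - 3.090
z_β = 0.78 · 6.325 - 3.090
z_β = 1.843

Power = Φ(z_β) = Φ(1.843) ≈ 0.967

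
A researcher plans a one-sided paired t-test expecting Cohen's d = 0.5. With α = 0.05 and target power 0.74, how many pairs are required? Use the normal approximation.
n = 21 pairs

Sample size formula (paired t-test, normal approximation):
n = ((z_α + z_β) / d)²

z_α = 1.645 (for α = 0.05, one-sided)
z_β = 0.643 (for power = 0.74)
d = 0.5

n = ((1.645 + 0.643) / 0.5)²
n = (4.576)²
n ≈ 20.94
Round up to the next whole number: n = 21 pairs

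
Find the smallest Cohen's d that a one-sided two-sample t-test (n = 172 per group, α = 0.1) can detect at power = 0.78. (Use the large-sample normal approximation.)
d ≈ 0.22

Minimum detectable effect (two-sample t-test, normal approximation):
d = (z_α + z_β) / √(n/2)
d = (1.282 + 0.772) / √(172/2)
d = 2.054 / 9.274
d ≈ 0.22

By Cohen's convention (0.2 small / 0.5 medium / 0.8 large): small effect.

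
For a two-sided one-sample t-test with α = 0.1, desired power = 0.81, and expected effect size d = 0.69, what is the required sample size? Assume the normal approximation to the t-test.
n = 14

Sample size formula (one-sample t-test, normal approximation):
n = ((z_{α/2} + z_β) / d)²

z_{α/2} = 1.645 (for α = 0.1, two-sided)
z_β = 0.878 (for power = 0.81)
d = 0.69

n = ((1.645 + 0.878) / 0.69)²
n = (3.657)²
n ≈ 13.37
Round up to the next whole number: n = 14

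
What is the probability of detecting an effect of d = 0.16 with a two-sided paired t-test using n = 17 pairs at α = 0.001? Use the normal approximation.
Power ≈ 0.00

Power calculation (paired t-test, normal approximation):
z_β = d · √n - z_{α/2}
z_β = 0.16 · √17 - 3.291
z_β = 0.16 · 4.123 - 3.291
z_β = -2.631

Power = Φ(z_β) = Φ(-2.631) ≈ 0.004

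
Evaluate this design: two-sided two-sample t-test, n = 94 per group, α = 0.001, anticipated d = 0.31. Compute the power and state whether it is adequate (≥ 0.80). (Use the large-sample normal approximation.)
Power ≈ 0.12; the study is underpowered (power < 0.80)

Power calculation (two-sample t-test, normal approximation):
z_β = d · √(n/2) - z_{α/2}
z_β = 0.31 · √(94/2) - 3.291
z_β = 0.31 · 6.856 - 3.291
z_β = -1.165

Power = Φ(z_β) = Φ(-1.165) ≈ 0.122

Effect size d = 0.31 is small by Cohen's convention (0.2/0.5/0.8).

Threshold: power ≥ 0.80 is conventionally adequate.
Power ≈ 0.12 → the study is underpowered (power < 0.80).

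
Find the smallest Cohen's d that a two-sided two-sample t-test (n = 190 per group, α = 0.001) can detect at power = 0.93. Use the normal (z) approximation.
d ≈ 0.49

Minimum detectable effect (two-sample t-test, normal approximation):
d = (z_{α/2} + z_β) / √(n/2)
d = (3.291 + 1.476) / √(190/2)
d = 4.766 / 9.747
d ≈ 0.49

By Cohen's convention (0.2 small / 0.5 medium / 0.8 large): small effect.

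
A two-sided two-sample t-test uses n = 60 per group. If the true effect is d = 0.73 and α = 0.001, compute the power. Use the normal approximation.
Power ≈ 0.76

Power calculation (two-sample t-test, normal approximation):
z_β = d · √(n/2) - z_{α/2}
z_β = 0.73 · √(60/2) - 3.291
z_β = 0.73 · 5.477 - 3.291
z_β = 0.708

Power = Φ(z_β) = Φ(0.708) ≈ 0.760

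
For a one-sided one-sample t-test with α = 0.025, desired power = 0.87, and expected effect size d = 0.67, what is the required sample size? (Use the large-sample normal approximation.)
n = 22

Sample size formula (one-sample t-test, normal approximation):
n = ((z_α + z_β) / d)²

z_α = 1.960 (for α = 0.025, one-sided)
z_β = 1.126 (for power = 0.87)
d = 0.67

n = ((1.960 + 1.126) / 0.67)²
n = (4.606)²
n ≈ 21.22
Round up to the next whole number: n = 22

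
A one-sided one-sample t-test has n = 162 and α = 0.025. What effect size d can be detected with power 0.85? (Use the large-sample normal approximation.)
d ≈ 0.24

Minimum detectable effect (one-sample t-test, normal approximation):
d = (z_α + z_β) / √n
d = (1.960 + 1.036) / √162
d = 2.996 / 12.728
d ≈ 0.24

By Cohen's convention (0.2 small / 0.5 medium / 0.8 large): small effect.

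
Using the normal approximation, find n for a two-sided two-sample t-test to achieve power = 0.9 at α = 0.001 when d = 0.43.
n = 227 per group

Sample size formula (two-sample t-test, normal approximation):
n = 2 · ((z_{α/2} + z_β) / d)²

z_{α/2} = 3.291 (for α = 0.001, two-sided)
z_β = 1.282 (for power = 0.9)
d = 0.43

n = 2 · ((3.291 + 1.282) / 0.43)²
n = 2 · (10.635)²
n ≈ 226.21
Round up to the next whole number: n = 227 per group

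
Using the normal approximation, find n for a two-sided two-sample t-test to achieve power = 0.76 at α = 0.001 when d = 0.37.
n = 234 per group

Sample size formula (two-sample t-test, normal approximation):
n = 2 · ((z_{α/2} + z_β) / d)²

z_{α/2} = 3.291 (for α = 0.001, two-sided)
z_β = 0.706 (for power = 0.76)
d = 0.37

n = 2 · ((3.291 + 0.706) / 0.37)²
n = 2 · (10.803)²
n ≈ 233.41
Round up to the next whole number: n = 234 per group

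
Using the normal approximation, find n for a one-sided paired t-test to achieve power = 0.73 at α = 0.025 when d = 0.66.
n = 16 pairs

Sample size formula (paired t-test, normal approximation):
n = ((z_α + z_β) / d)²

z_α = 1.960 (for α = 0.025, one-sided)
z_β = 0.613 (for power = 0.73)
d = 0.66

n = ((1.960 + 0.613) / 0.66)²
n = (3.898)²
n ≈ 15.19
Round up to the next whole number: n = 16 pairs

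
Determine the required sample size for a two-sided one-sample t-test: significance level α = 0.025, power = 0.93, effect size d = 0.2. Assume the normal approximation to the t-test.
n = 346

Sample size formula (one-sample t-test, normal approximation):
n = ((z_{α/2} + z_β) / d)²

z_{α/2} = 2.241 (for α = 0.025, two-sided)
z_β = 1.476 (for power = 0.93)
d = 0.2

n = ((2.241 + 1.476) / 0.2)²
n = (18.585)²
n ≈ 345.40
Round up to the next whole number: n = 346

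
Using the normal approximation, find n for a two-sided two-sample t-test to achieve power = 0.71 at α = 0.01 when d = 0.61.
n = 53 per group

Sample size formula (two-sample t-test, normal approximation):
n = 2 · ((z_{α/2} + z_β) / d)²

z_{α/2} = 2.576 (for α = 0.01, two-sided)
z_β = 0.553 (for power = 0.71)
d = 0.61

n = 2 · ((2.576 + 0.553) / 0.61)²
n = 2 · (5.130)²
n ≈ 52.63
Round up to the next whole number: n = 53 per group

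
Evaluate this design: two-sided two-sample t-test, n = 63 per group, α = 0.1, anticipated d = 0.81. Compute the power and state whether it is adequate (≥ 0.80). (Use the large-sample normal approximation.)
Power ≈ 1.00; the study is adequately powered (power ≥ 0.80)

Power calculation (two-sample t-test, normal approximation):
z_β = d · √(n/2) - z_{α/2}
z_β = 0.81 · √(63/2) - 1.645
z_β = 0.81 · 5.612 - 1.645
z_β = 2.901

Power = Φ(z_β) = Φ(2.901) ≈ 0.998

Effect size d = 0.81 is large by Cohen's convention (0.2/0.5/0.8).

Threshold: power ≥ 0.80 is conventionally adequate.
Power ≈ 1.00 → the study is adequately powered (power ≥ 0.80).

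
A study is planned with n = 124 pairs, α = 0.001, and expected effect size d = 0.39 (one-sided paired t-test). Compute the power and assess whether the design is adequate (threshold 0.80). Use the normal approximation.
Power ≈ 0.89; the study is adequately powered (power ≥ 0.80)

Power calculation (paired t-test, normal approximation):
z_β = d · √n - z_α
z_β = 0.39 · √124 - 3.090
z_β = 0.39 · 11.136 - 3.090
z_β = 1.253

Power = Φ(z_β) = Φ(1.253) ≈ 0.895

Effect size d = 0.39 is small by Cohen's convention (0.2/0.5/0.8).

Threshold: power ≥ 0.80 is conventionally adequate.
Power ≈ 0.89 → the study is adequately powered (power ≥ 0.80).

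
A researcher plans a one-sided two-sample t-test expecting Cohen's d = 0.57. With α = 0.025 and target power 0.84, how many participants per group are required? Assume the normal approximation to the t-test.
n = 54 per group

Sample size formula (two-sample t-test, normal approximation):
n = 2 · ((z_α + z_β) / d)²

z_α = 1.960 (for α = 0.025, one-sided)
z_β = 0.994 (for power = 0.84)
d = 0.57

n = 2 · ((1.960 + 0.994) / 0.57)²
n = 2 · (5.182)²
n ≈ 53.71
Round up to the next whole number: n = 54 per group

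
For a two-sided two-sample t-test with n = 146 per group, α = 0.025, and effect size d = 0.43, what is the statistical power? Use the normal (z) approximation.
Power ≈ 0.92

Power calculation (two-sample t-test, normal approximation):
z_β = d · √(n/2) - z_{α/2}
z_β = 0.43 · √(146/2) - 2.241
z_β = 0.43 · 8.544 - 2.241
z_β = 1.433

Power = Φ(z_β) = Φ(1.433) ≈ 0.924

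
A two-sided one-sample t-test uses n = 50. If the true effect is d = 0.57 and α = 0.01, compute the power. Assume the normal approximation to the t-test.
Power ≈ 0.93

Power calculation (one-sample t-test, normal approximation):
z_β = d · √n - z_{α/2}
z_β = 0.57 · √50 - 2.576
z_β = 0.57 · 7.071 - 2.576
z_β = 1.455

Power = Φ(z_β) = Φ(1.455) ≈ 0.927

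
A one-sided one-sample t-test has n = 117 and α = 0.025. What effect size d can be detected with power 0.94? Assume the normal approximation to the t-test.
d ≈ 0.32

Minimum detectable effect (one-sample t-test, normal approximation):
d = (z_α + z_β) / √n
d = (1.960 + 1.555) / √117
d = 3.515 / 10.817
d ≈ 0.32

By Cohen's convention (0.2 small / 0.5 medium / 0.8 large): small effect.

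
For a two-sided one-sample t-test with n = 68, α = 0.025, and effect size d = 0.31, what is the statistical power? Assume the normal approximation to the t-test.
Power ≈ 0.62

Power calculation (one-sample t-test, normal approximation):
z_β = d · √n - z_{α/2}
z_β = 0.31 · √68 - 2.241
z_β = 0.31 · 8.246 - 2.241
z_β = 0.315

Power = Φ(z_β) = Φ(0.315) ≈ 0.624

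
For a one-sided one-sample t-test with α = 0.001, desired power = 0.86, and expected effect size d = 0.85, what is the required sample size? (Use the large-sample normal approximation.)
n = 25

Sample size formula (one-sample t-test, normal approximation):
n = ((z_α + z_β) / d)²

z_α = 3.090 (for α = 0.001, one-sided)
z_β = 1.080 (for power = 0.86)
d = 0.85

n = ((3.090 + 1.080) / 0.85)²
n = (4.906)²
n ≈ 24.07
Round up to the next whole number: n = 25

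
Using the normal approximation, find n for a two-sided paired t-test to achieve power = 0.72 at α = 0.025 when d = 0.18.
n = 247 pairs

Sample size formula (paired t-test, normal approximation):
n = ((z_{α/2} + z_β) / d)²

z_{α/2} = 2.241 (for α = 0.025, two-sided)
z_β = 0.583 (for power = 0.72)
d = 0.18

n = ((2.241 + 0.583) / 0.18)²
n = (15.689)²
n ≈ 246.14
Round up to the next whole number: n = 247 pairs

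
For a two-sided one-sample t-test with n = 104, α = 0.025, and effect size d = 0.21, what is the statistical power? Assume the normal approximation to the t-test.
Power ≈ 0.46

Power calculation (one-sample t-test, normal approximation):
z_β = d · √n - z_{α/2}
z_β = 0.21 · √104 - 2.241
z_β = 0.21 · 10.198 - 2.241
z_β = -0.100

Power = Φ(z_β) = Φ(-0.100) ≈ 0.460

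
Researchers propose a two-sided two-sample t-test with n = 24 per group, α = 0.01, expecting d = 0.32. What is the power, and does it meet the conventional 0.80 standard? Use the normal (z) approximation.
Power ≈ 0.07; the study is underpowered (power < 0.80)

Power calculation (two-sample t-test, normal approximation):
z_β = d · √(n/2) - z_{α/2}
z_β = 0.32 · √(24/2) - 2.576
z_β = 0.32 · 3.464 - 2.576
z_β = -1.467

Power = Φ(z_β) = Φ(-1.467) ≈ 0.071

Effect size d = 0.32 is small by Cohen's convention (0.2/0.5/0.8).

Threshold: power ≥ 0.80 is conventionally adequate.
Power ≈ 0.07 → the study is underpowered (power < 0.80).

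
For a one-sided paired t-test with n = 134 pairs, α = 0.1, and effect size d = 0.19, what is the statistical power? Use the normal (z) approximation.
Power ≈ 0.82

Power calculation (paired t-test, normal approximation):
z_β = d · √n - z_α
z_β = 0.19 · √134 - 1.282
z_β = 0.19 · 11.576 - 1.282
z_β = 0.918

Power = Φ(z_β) = Φ(0.918) ≈ 0.821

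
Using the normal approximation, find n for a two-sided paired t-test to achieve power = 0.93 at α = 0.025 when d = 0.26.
n = 205 pairs

Sample size formula (paired t-test, normal approximation):
n = ((z_{α/2} + z_β) / d)²

z_{α/2} = 2.241 (for α = 0.025, two-sided)
z_β = 1.476 (for power = 0.93)
d = 0.26

n = ((2.241 + 1.476) / 0.26)²
n = (14.296)²
n ≈ 204.38
Round up to the next whole number: n = 205 pairs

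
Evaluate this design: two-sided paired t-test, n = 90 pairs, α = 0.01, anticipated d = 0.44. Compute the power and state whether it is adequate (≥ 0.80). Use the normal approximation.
Power ≈ 0.95; the study is adequately powered (power ≥ 0.80)

Power calculation (paired t-test, normal approximation):
z_β = d · √n - z_{α/2}
z_β = 0.44 · √90 - 2.576
z_β = 0.44 · 9.487 - 2.576
z_β = 1.598

Power = Φ(z_β) = Φ(1.598) ≈ 0.945

Effect size d = 0.44 is small by Cohen's convention (0.2/0.5/0.8).

Threshold: power ≥ 0.80 is conventionally adequate.
Power ≈ 0.95 → the study is adequately powered (power ≥ 0.80).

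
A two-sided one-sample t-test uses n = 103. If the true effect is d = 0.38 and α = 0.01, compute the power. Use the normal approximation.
Power ≈ 0.90

Power calculation (one-sample t-test, normal approximation):
z_β = d · √n - z_{α/2}
z_β = 0.38 · √103 - 2.576
z_β = 0.38 · 10.149 - 2.576
z_β = 1.281

Power = Φ(z_β) = Φ(1.281) ≈ 0.900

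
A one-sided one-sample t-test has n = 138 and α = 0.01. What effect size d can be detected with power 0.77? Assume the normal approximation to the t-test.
d ≈ 0.26

Minimum detectable effect (one-sample t-test, normal approximation):
d = (z_α + z_β) / √n
d = (2.326 + 0.739) / √138
d = 3.065 / 11.747
d ≈ 0.26

By Cohen's convention (0.2 small / 0.5 medium / 0.8 large): small effect.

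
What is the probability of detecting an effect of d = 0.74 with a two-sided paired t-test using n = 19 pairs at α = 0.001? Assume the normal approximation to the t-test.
Power ≈ 0.47

Power calculation (paired t-test, normal approximation):
z_β = d · √n - z_{α/2}
z_β = 0.74 · √19 - 3.291
z_β = 0.74 · 4.359 - 3.291
z_β = -0.065

Power = Φ(z_β) = Φ(-0.065) ≈ 0.474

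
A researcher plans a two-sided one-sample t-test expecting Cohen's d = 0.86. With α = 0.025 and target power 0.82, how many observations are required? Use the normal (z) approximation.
n = 14

Sample size formula (one-sample t-test, normal approximation):
n = ((z_{α/2} + z_β) / d)²

z_{α/2} = 2.241 (for α = 0.025, two-sided)
z_β = 0.915 (for power = 0.82)
d = 0.86

n = ((2.241 + 0.915) / 0.86)²
n = (3.670)²
n ≈ 13.47
Round up to the next whole number: n = 14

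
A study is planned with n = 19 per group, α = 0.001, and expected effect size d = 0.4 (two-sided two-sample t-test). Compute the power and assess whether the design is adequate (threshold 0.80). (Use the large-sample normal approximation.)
Power ≈ 0.02; the study is underpowered (power < 0.80)

Power calculation (two-sample t-test, normal approximation):
z_β = d · √(n/2) - z_{α/2}
z_β = 0.4 · √(19/2) - 3.291
z_β = 0.4 · 3.082 - 3.291
z_β = -2.058

Power = Φ(z_β) = Φ(-2.058) ≈ 0.020

Effect size d = 0.4 is small by Cohen's convention (0.2/0.5/0.8).

Threshold: power ≥ 0.80 is conventionally adequate.
Power ≈ 0.02 → the study is underpowered (power < 0.80).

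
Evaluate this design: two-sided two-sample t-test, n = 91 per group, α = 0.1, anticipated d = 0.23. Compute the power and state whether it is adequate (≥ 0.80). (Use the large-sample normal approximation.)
Power ≈ 0.46; the study is underpowered (power < 0.80)

Power calculation (two-sample t-test, normal approximation):
z_β = d · √(n/2) - z_{α/2}
z_β = 0.23 · √(91/2) - 1.645
z_β = 0.23 · 6.745 - 1.645
z_β = -0.093

Power = Φ(z_β) = Φ(-0.093) ≈ 0.463

Effect size d = 0.23 is small by Cohen's convention (0.2/0.5/0.8).

Threshold: power ≥ 0.80 is conventionally adequate.
Power ≈ 0.46 → the study is underpowered (power < 0.80).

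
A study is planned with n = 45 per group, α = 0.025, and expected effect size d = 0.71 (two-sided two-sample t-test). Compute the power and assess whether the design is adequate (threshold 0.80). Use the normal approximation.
Power ≈ 0.87; the study is adequately powered (power ≥ 0.80)

Power calculation (two-sample t-test, normal approximation):
z_β = d · √(n/2) - z_{α/2}
z_β = 0.71 · √(45/2) - 2.241
z_β = 0.71 · 4.743 - 2.241
z_β = 1.126

Power = Φ(z_β) = Φ(1.126) ≈ 0.870

Effect size d = 0.71 is medium by Cohen's convention (0.2/0.5/0.8).

Threshold: power ≥ 0.80 is conventionally adequate.
Power ≈ 0.87 → the study is adequately powered (power ≥ 0.80).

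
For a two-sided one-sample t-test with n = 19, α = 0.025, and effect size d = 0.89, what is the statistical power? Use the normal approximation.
Power ≈ 0.95

Power calculation (one-sample t-test, normal approximation):
z_β = d · √n - z_{α/2}
z_β = 0.89 · √19 - 2.241
z_β = 0.89 · 4.359 - 2.241
z_β = 1.638

Power = Φ(z_β) = Φ(1.638) ≈ 0.949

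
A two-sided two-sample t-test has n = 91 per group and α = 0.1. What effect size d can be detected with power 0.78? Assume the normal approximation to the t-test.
d ≈ 0.36

Minimum detectable effect (two-sample t-test, normal approximation):
d = (z_{α/2} + z_β) / √(n/2)
d = (1.645 + 0.772) / √(91/2)
d = 2.417 / 6.745
d ≈ 0.36

By Cohen's convention (0.2 small / 0.5 medium / 0.8 large): small effect.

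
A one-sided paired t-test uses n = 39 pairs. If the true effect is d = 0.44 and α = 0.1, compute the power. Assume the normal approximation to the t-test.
Power ≈ 0.93

Power calculation (paired t-test, normal approximation):
z_β = d · √n - z_α
z_β = 0.44 · √39 - 1.282
z_β = 0.44 · 6.245 - 1.282
z_β = 1.466

Power = Φ(z_β) = Φ(1.466) ≈ 0.929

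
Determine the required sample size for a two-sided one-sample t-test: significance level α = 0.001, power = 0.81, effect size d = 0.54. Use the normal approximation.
n = 60

Sample size formula (one-sample t-test, normal approximation):
n = ((z_{α/2} + z_β) / d)²

z_{α/2} = 3.291 (for α = 0.001, two-sided)
z_β = 0.878 (for power = 0.81)
d = 0.54

n = ((3.291 + 0.878) / 0.54)²
n = (7.720)²
n ≈ 59.60
Round up to the next whole number: n = 60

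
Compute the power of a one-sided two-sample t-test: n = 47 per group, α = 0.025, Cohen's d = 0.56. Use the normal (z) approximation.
Power ≈ 0.77

Power calculation (two-sample t-test, normal approximation):
z_β = d · √(n/2) - z_α
z_β = 0.56 · √(47/2) - 1.960
z_β = 0.56 · 4.848 - 1.960
z_β = 0.755

Power = Φ(z_β) = Φ(0.755) ≈ 0.775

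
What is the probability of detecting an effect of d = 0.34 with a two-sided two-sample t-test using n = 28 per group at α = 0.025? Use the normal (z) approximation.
Power ≈ 0.17

Power calculation (two-sample t-test, normal approximation):
z_β = d · √(n/2) - z_{α/2}
z_β = 0.34 · √(28/2) - 2.241
z_β = 0.34 · 3.742 - 2.241
z_β = -0.969

Power = Φ(z_β) = Φ(-0.969) ≈ 0.166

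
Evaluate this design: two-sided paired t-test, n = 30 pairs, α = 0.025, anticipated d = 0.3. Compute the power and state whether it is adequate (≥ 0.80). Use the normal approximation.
Power ≈ 0.27; the study is underpowered (power < 0.80)

Power calculation (paired t-test, normal approximation):
z_β = d · √n - z_{α/2}
z_β = 0.3 · √30 - 2.241
z_β = 0.3 · 5.477 - 2.241
z_β = -0.598

Power = Φ(z_β) = Φ(-0.598) ≈ 0.275

Effect size d = 0.3 is small by Cohen's convention (0.2/0.5/0.8).

Threshold: power ≥ 0.80 is conventionally adequate.
Power ≈ 0.27 → the study is underpowered (power < 0.80).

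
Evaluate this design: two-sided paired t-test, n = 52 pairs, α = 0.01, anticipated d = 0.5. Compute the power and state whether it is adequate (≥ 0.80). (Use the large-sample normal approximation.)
Power ≈ 0.85; the study is adequately powered (power ≥ 0.80)

Power calculation (paired t-test, normal approximation):
z_β = d · √n - z_{α/2}
z_β = 0.5 · √52 - 2.576
z_β = 0.5 · 7.211 - 2.576
z_β = 1.030

Power = Φ(z_β) = Φ(1.030) ≈ 0.848

Effect size d = 0.5 is medium by Cohen's convention (0.2/0.5/0.8).

Threshold: power ≥ 0.80 is conventionally adequate.
Power ≈ 0.85 → the study is adequately powered (power ≥ 0.80).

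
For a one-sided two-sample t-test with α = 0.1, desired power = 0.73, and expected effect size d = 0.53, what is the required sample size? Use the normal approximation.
n = 26 per group

Sample size formula (two-sample t-test, normal approximation):
n = 2 · ((z_α + z_β) / d)²

z_α = 1.282 (for α = 0.1, one-sided)
z_β = 0.613 (for power = 0.73)
d = 0.53

n = 2 · ((1.282 + 0.613) / 0.53)²
n = 2 · (3.575)²
n ≈ 25.56
Round up to the next whole number: n = 26 per group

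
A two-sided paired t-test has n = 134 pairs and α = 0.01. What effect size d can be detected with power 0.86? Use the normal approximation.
d ≈ 0.32

Minimum detectable effect (paired t-test, normal approximation):
d = (z_{α/2} + z_β) / √n
d = (2.576 + 1.080) / √134
d = 3.656 / 11.576
d ≈ 0.32

By Cohen's convention (0.2 small / 0.5 medium / 0.8 large): small effect.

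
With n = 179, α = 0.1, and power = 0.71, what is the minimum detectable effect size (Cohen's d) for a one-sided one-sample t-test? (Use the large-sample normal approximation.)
d ≈ 0.14

Minimum detectable effect (one-sample t-test, normal approximation):
d = (z_α + z_β) / √n
d = (1.282 + 0.553) / √179
d = 1.835 / 13.379
d ≈ 0.14

By Cohen's convention (0.2 small / 0.5 medium / 0.8 large): very small effect.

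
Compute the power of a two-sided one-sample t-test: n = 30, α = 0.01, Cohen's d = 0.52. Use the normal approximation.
Power ≈ 0.61

Power calculation (one-sample t-test, normal approximation):
z_β = d · √n - z_{α/2}
z_β = 0.52 · √30 - 2.576
z_β = 0.52 · 5.477 - 2.576
z_β = 0.272

Power = Φ(z_β) = Φ(0.272) ≈ 0.607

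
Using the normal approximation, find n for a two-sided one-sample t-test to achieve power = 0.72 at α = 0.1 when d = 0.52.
n = 19

Sample size formula (one-sample t-test, normal approximation):
n = ((z_{α/2} + z_β) / d)²

z_{α/2} = 1.645 (for α = 0.1, two-sided)
z_β = 0.583 (for power = 0.72)
d = 0.52

n = ((1.645 + 0.583) / 0.52)²
n = (4.285)²
n ≈ 18.36
Round up to the next whole number: n = 19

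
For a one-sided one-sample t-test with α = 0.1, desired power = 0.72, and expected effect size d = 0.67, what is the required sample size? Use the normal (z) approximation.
n = 8

Sample size formula (one-sample t-test, normal approximation):
n = ((z_α + z_β) / d)²

z_α = 1.282 (for α = 0.1, one-sided)
z_β = 0.583 (for power = 0.72)
d = 0.67

n = ((1.282 + 0.583) / 0.67)²
n = (2.784)²
n ≈ 7.75
Round up to the next whole number: n = 8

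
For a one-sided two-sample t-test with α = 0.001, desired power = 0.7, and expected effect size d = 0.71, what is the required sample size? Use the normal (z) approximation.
n = 52 per group

Sample size formula (two-sample t-test, normal approximation):
n = 2 · ((z_α + z_β) / d)²

z_α = 3.090 (for α = 0.001, one-sided)
z_β = 0.524 (for power = 0.7)
d = 0.71

n = 2 · ((3.090 + 0.524) / 0.71)²
n = 2 · (5.090)²
n ≈ 51.82
Round up to the next whole number: n = 52 per group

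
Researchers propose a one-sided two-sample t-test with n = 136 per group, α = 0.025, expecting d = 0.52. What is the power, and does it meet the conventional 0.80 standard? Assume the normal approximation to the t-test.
Power ≈ 0.99; the study is adequately powered (power ≥ 0.80)

Power calculation (two-sample t-test, normal approximation):
z_β = d · √(n/2) - z_α
z_β = 0.52 · √(136/2) - 1.960
z_β = 0.52 · 8.246 - 1.960
z_β = 2.328

Power = Φ(z_β) = Φ(2.328) ≈ 0.990

Effect size d = 0.52 is medium by Cohen's convention (0.2/0.5/0.8).

Threshold: power ≥ 0.80 is conventionally adequate.
Power ≈ 0.99 → the study is adequately powered (power ≥ 0.80).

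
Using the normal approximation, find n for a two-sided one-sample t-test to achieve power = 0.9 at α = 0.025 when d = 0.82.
n = 19

Sample size formula (one-sample t-test, normal approximation):
n = ((z_{α/2} + z_β) / d)²

z_{α/2} = 2.241 (for α = 0.025, two-sided)
z_β = 1.282 (for power = 0.9)
d = 0.82

n = ((2.241 + 1.282) / 0.82)²
n = (4.296)²
n ≈ 18.46
Round up to the next whole number: n = 19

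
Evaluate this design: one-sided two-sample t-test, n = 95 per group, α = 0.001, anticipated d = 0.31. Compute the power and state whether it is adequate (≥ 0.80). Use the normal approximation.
Power ≈ 0.17; the study is underpowered (power < 0.80)

Power calculation (two-sample t-test, normal approximation):
z_β = d · √(n/2) - z_α
z_β = 0.31 · √(95/2) - 3.090
z_β = 0.31 · 6.892 - 3.090
z_β = -0.954

Power = Φ(z_β) = Φ(-0.954) ≈ 0.170

Effect size d = 0.31 is small by Cohen's convention (0.2/0.5/0.8).

Threshold: power ≥ 0.80 is conventionally adequate.
Power ≈ 0.17 → the study is underpowered (power < 0.80).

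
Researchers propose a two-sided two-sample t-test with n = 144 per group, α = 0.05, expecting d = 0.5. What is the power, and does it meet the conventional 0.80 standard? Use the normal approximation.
Power ≈ 0.99; the study is adequately powered (power ≥ 0.80)

Power calculation (two-sample t-test, normal approximation):
z_β = d · √(n/2) - z_{α/2}
z_β = 0.5 · √(144/2) - 1.960
z_β = 0.5 · 8.485 - 1.960
z_β = 2.283

Power = Φ(z_β) = Φ(2.283) ≈ 0.989

Effect size d = 0.5 is medium by Cohen's convention (0.2/0.5/0.8).

Threshold: power ≥ 0.80 is conventionally adequate.
Power ≈ 0.99 → the study is adequately powered (power ≥ 0.80).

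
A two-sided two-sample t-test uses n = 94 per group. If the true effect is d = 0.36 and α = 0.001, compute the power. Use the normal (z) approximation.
Power ≈ 0.21

Power calculation (two-sample t-test, normal approximation):
z_β = d · √(n/2) - z_{α/2}
z_β = 0.36 · √(94/2) - 3.291
z_β = 0.36 · 6.856 - 3.291
z_β = -0.822

Power = Φ(z_β) = Φ(-0.822) ≈ 0.205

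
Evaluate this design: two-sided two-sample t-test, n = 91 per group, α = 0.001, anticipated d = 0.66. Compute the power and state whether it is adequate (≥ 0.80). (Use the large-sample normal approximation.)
Power ≈ 0.88; the study is adequately powered (power ≥ 0.80)

Power calculation (two-sample t-test, normal approximation):
z_β = d · √(n/2) - z_{α/2}
z_β = 0.66 · √(91/2) - 3.291
z_β = 0.66 · 6.745 - 3.291
z_β = 1.161

Power = Φ(z_β) = Φ(1.161) ≈ 0.877

Effect size d = 0.66 is medium by Cohen's convention (0.2/0.5/0.8).

Threshold: power ≥ 0.80 is conventionally adequate.
Power ≈ 0.88 → the study is adequately powered (power ≥ 0.80).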